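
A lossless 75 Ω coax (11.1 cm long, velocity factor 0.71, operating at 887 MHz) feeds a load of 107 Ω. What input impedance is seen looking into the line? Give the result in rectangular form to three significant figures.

λ = v/f = 0.71·c / 887 MHz = 0.24 m
βl = 2π·l/λ = 2π × 0.462 = 166°
tan(βl) = tan(166°) = -0.242
Z_in = Z_0·(Z_L + jZ_0·tanβl)/(Z_0 + jZ_L·tanβl)
     = 75·(107 − j18.1)/(75 − j25.9)

Z_in ≈ 101 + j16.8 Ω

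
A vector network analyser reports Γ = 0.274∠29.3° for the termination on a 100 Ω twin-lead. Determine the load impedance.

Z_L ≈ 155 + j44.9 Ω

Z_L = Z_0·(1 + Γ)/(1 − Γ) = 100·(1.24 + j0.134)/(0.761 − j0.134)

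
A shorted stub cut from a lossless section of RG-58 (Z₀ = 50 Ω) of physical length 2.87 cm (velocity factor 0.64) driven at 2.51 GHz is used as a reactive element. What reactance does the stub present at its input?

λ = v/f = 0.64·c / 2.51 GHz = 0.0765 m
βl = 2π·l/λ = 2π × 0.375 = 135°
tan(βl) = -0.998
For a shorted stub, Z_in = jZ_0·tan(βl)

X_in ≈ -49.9 Ω (capacitive)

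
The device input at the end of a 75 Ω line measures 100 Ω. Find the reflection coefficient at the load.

Γ = (Z_L − Z_0)/(Z_L + Z_0) = (100 − 75)/(100 + 75) = 25/175

Γ = 0.143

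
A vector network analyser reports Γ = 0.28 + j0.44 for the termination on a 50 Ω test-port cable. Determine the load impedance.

Z_L ≈ 51.1 + j61.8 Ω

Z_L = Z_0·(1 + Γ)/(1 − Γ) = 50·(1.28 + j0.44)/(0.72 − j0.44)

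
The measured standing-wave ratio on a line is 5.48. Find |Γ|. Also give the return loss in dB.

|Γ| ≈ 0.691; return loss ≈ 3.21 dB

|Γ| = (S − 1)/(S + 1) = (5.48 − 1)/(5.48 + 1) = 4.48/6.48
RL = −20·log₁₀|Γ| = −20·log₁₀(0.691)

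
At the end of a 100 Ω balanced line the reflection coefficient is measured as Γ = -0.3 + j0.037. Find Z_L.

Z_L ≈ 53.7 + j4.38 Ω

Z_L = Z_0·(1 + Γ)/(1 − Γ) = 100·(0.7 + j0.037)/(1.3 − j0.037)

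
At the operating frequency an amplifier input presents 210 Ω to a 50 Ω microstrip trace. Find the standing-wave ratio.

VSWR ≈ 4.2

Γ = (210 − 50)/(210 + 50) = 0.615
VSWR = (1 + 0.615)/(1 − 0.615)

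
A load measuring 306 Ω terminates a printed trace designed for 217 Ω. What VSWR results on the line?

For a purely resistive load, VSWR = R_L/Z_0 or Z_0/R_L (whichever > 1) = 306/217

VSWR ≈ 1.41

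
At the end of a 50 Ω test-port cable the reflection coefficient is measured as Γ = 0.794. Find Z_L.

Z_L ≈ 435 Ω

Z_L = Z_0·(1 + Γ)/(1 − Γ) = 50·(1.79)/(0.206)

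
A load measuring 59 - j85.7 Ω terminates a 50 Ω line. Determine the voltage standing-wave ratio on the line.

VSWR ≈ 4.28

Γ = (Z_L − Z_0)/(Z_L + Z_0) = (9 − j85.7)/(109 − j85.7)
|Γ| = 86.2/139 = 0.621
VSWR = (1 + |Γ|)/(1 − |Γ|) = 1.62/0.379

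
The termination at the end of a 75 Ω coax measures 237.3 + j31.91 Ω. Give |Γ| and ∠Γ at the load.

Γ = (Z_L − Z_0)/(Z_L + Z_0) = (162.3 + j31.91)/(312.3 + j31.91)
|Γ| = 165/314 = 0.527

Γ ≈ 0.527 ∠ 5.29°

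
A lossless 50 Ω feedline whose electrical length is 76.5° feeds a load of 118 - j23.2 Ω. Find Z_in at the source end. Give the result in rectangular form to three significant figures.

Z_in ≈ 20.6 − j5.87 Ω

tan(βl) = tan(76.5°) = 4.17
Z_in = Z_0·(Z_L + jZ_0·tanβl)/(Z_0 + jZ_L·tanβl)
     = 50·(118 + j185)/(147 + j492)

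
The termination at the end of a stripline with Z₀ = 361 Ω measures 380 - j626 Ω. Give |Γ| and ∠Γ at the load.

Γ ≈ 0.646 ∠ -48.1°

Γ = (Z_L − Z_0)/(Z_L + Z_0) = (19 − j626)/(741 − j626)
|Γ| = 626/970 = 0.646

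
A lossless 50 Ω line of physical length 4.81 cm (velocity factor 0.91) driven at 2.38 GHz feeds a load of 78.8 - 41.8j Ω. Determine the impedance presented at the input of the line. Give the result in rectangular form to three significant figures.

λ = v/f = 0.91·c / 2.38 GHz = 0.115 m
βl = 2π·l/λ = 2π × 0.419 = 151°
tan(βl) = tan(151°) = -0.555
Z_in = Z_0·(Z_L + jZ_0·tanβl)/(Z_0 + jZ_L·tanβl)
     = 50·(78.8 − j69.6)/(26.8 − j43.8)

Z_in ≈ 97.9 + j30.1 Ω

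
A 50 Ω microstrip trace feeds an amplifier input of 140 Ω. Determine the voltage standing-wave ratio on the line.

For a purely resistive load, VSWR = R_L/Z_0 or Z_0/R_L (whichever > 1) = 140/50

VSWR ≈ 2.8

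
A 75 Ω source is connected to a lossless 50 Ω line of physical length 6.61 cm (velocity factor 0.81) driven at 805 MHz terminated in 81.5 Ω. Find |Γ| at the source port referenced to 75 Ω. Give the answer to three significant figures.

λ = v/f = 0.81·c / 805 MHz = 0.302 m
βl = 2π·l/λ = 2π × 0.219 = 78.8°
tan(βl) = 5.06
Z_in = Z_0·(Z_L + jZ_0·tanβl)/(Z_0 + jZ_L·tanβl) = 31.4 − j6.07 Ω
Γ_s = (Z_in − Z_s)/(Z_in + Z_s) = (-43.6 − j6.07)/(106 − j6.07), |Γ_s| = 0.413

|Γ| ≈ 0.413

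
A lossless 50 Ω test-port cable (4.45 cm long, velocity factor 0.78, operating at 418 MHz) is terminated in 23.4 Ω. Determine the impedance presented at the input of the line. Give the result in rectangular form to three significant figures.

Z_in ≈ 28.5 + j20 Ω

λ = v/f = 0.78·c / 418 MHz = 0.56 m
βl = 2π·l/λ = 2π × 0.0795 = 28.6°
tan(βl) = tan(28.6°) = 0.546
Z_in = Z_0·(Z_L + jZ_0·tanβl)/(Z_0 + jZ_L·tanβl)
     = 50·(23.4 + j27.3)/(50 + j12.8)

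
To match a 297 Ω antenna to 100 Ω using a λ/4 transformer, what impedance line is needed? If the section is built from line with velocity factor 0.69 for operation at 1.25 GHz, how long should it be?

Z_qwt ≈ 172 Ω; length ≈ 4.14 cm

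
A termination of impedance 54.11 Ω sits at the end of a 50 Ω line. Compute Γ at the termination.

Γ = (Z_L − Z_0)/(Z_L + Z_0) = (54.11 − 50)/(54.11 + 50) = 4.11/104.1

Γ = 0.0395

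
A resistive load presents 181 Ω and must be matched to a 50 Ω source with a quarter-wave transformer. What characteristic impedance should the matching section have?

Z_qwt = √(Z_0·R_L) = √(50 × 181) = √9050

Z_qwt ≈ 95.1 Ω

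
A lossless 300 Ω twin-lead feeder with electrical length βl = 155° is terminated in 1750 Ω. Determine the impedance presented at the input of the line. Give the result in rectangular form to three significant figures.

tan(βl) = tan(155°) = -0.466
Z_in = Z_0·(Z_L + jZ_0·tanβl)/(Z_0 + jZ_L·tanβl)
     = 300·(1750 − j140)/(300 − j816)

Z_in ≈ 254 + j550 Ω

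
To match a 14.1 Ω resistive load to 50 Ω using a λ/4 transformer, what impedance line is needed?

Z_qwt = √(Z_0·R_L) = √(50 × 14.1) = √705

Z_qwt ≈ 26.6 Ω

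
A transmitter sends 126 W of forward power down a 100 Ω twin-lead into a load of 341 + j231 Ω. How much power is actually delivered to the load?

P_delivered ≈ 69.3 W

|Γ| = |(241 + j231)/(441 + j231)| = 0.671
|Γ|² = 0.45
P_refl = |Γ|²·P_inc = 56.7 W, P_del = (1 − |Γ|²)·P_inc = 69.3 W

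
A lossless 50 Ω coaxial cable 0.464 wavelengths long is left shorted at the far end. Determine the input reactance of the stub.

X_in ≈ -11.5 Ω (capacitive)

βl = 2π × 0.464 = 167°
tan(βl) = -0.23
For a shorted stub, Z_in = jZ_0·tan(βl)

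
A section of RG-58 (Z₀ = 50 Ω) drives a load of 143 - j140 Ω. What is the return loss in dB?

Γ = (93 − j140)/(193 − j140), |Γ| = 0.705
RL = −20·log₁₀|Γ| = −20·log₁₀(0.705)

RL ≈ 3.04 dB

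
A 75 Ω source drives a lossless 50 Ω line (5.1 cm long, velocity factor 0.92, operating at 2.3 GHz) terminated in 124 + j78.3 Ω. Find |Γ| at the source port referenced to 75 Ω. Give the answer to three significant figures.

|Γ| ≈ 0.564

λ = v/f = 0.92·c / 2.3 GHz = 0.12 m
βl = 2π·l/λ = 2π × 0.425 = 153°
tan(βl) = -0.51
Z_in = Z_0·(Z_L + jZ_0·tanβl)/(Z_0 + jZ_L·tanβl) = 32.3 + j52.1 Ω
Γ_s = (Z_in − Z_s)/(Z_in + Z_s) = (-42.7 + j52.1)/(107 + j52.1), |Γ_s| = 0.564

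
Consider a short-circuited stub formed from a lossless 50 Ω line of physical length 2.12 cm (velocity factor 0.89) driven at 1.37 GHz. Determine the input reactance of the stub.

X_in ≈ 40.7 Ω (inductive)

λ = v/f = 0.89·c / 1.37 GHz = 0.195 m
βl = 2π·l/λ = 2π × 0.109 = 39.2°
tan(βl) = 0.814
For a short-circuited stub, Z_in = jZ_0·tan(βl)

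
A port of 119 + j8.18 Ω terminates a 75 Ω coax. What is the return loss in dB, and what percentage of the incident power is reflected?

Γ = (44 + j8.18)/(194 + j8.18), |Γ| = 0.23
RL = −20·log₁₀(0.23) = 12.7 dB
P_refl/P_inc = |Γ|² = 0.0531

RL ≈ 12.7 dB; 5.31% of incident power reflected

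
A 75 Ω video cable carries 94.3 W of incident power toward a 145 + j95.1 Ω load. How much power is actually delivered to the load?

P_delivered ≈ 71.4 W

|Γ| = |(70 + j95.1)/(220 + j95.1)| = 0.493
|Γ|² = 0.243
P_refl = |Γ|²·P_inc = 22.9 W, P_del = (1 − |Γ|²)·P_inc = 71.4 W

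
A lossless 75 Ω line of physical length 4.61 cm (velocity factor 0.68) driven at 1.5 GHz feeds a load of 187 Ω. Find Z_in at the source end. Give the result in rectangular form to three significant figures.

λ = v/f = 0.68·c / 1.5 GHz = 0.136 m
βl = 2π·l/λ = 2π × 0.339 = 122°
tan(βl) = tan(122°) = -1.6
Z_in = Z_0·(Z_L + jZ_0·tanβl)/(Z_0 + jZ_L·tanβl)
     = 75·(187 − j120)/(75 − j299)

Z_in ≈ 39.4 + j37 Ω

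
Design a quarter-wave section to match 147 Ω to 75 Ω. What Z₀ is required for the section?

Z_qwt = √(Z_0·R_L) = √(75 × 147) = √11020

Z_qwt ≈ 105 Ω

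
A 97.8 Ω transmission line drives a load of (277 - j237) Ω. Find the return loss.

RL ≈ 3.48 dB

Γ = (179.2 − j237)/(374.8 − j237), |Γ| = 0.67
RL = −20·log₁₀|Γ| = −20·log₁₀(0.67)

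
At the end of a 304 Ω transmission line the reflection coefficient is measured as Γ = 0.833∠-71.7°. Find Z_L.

Z_L = Z_0·(1 + Γ)/(1 − Γ) = 304·(1.26 − j0.791)/(0.738 + j0.791)

Z_L ≈ 79.5 − j411 Ω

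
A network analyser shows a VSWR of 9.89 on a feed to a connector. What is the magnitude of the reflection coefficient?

|Γ| ≈ 0.816

|Γ| = (S − 1)/(S + 1) = (9.89 − 1)/(9.89 + 1) = 8.89/10.9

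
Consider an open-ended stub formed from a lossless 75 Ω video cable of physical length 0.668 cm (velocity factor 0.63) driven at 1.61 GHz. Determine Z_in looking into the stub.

Z_in ≈ −j201 Ω

λ = v/f = 0.63·c / 1.61 GHz = 0.117 m
βl = 2π·l/λ = 2π × 0.0569 = 20.5°
tan(βl) = 0.374
For an open-ended stub, Z_in = −jZ_0·cot(βl) = −jZ_0/tan(βl)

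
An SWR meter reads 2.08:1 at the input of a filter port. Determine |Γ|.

|Γ| = (S − 1)/(S + 1) = (2.08 − 1)/(2.08 + 1) = 1.08/3.08

|Γ| ≈ 0.351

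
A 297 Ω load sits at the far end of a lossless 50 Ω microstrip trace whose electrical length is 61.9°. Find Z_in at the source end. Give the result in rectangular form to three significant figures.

tan(βl) = tan(61.9°) = 1.87
Z_in = Z_0·(Z_L + jZ_0·tanβl)/(Z_0 + jZ_L·tanβl)
     = 50·(297 + j93.6)/(50 + j556)

Z_in ≈ 10.7 − j25.7 Ω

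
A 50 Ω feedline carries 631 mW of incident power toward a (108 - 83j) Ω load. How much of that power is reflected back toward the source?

|Γ| = |(58 − j83)/(158 − j83)| = 0.567
|Γ|² = 0.322
P_refl = |Γ|²·P_inc = 203 mW, P_del = (1 − |Γ|²)·P_inc = 428 mW

P_reflected ≈ 203 mW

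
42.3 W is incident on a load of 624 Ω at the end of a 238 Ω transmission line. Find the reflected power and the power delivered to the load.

P_reflected ≈ 8.48 W; P_delivered ≈ 33.8 W

Γ = (624 − 238)/(624 + 238) = 0.448
|Γ|² = 0.201
P_refl = |Γ|²·P_inc = 8.48 W, P_del = (1 − |Γ|²)·P_inc = 33.8 W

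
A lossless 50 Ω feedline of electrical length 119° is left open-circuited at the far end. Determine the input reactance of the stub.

tan(βl) = -1.8
For an open-circuited stub, Z_in = −jZ_0·cot(βl) = −jZ_0/tan(βl)

X_in ≈ 27.7 Ω (inductive)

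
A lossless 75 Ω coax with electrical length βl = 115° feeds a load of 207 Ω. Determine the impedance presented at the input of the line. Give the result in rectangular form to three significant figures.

tan(βl) = tan(115°) = -2.14
Z_in = Z_0·(Z_L + jZ_0·tanβl)/(Z_0 + jZ_L·tanβl)
     = 75·(207 − j161)/(75 − j444)

Z_in ≈ 32.2 + j29.5 Ω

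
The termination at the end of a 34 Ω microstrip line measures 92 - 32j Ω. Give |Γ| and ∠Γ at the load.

Γ = (Z_L − Z_0)/(Z_L + Z_0) = (58 − j32)/(126 − j32)
|Γ| = 66.2/130 = 0.51

Γ ≈ 0.51 ∠ -14.6°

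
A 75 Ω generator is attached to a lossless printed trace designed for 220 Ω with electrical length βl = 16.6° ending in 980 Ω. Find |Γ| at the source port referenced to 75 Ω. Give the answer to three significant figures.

tan(βl) = 0.298
Z_in = Z_0·(Z_L + jZ_0·tanβl)/(Z_0 + jZ_L·tanβl) = 386 − j447 Ω
Γ_s = (Z_in − Z_s)/(Z_in + Z_s) = (311 − j447)/(461 − j447), |Γ_s| = 0.848

|Γ| ≈ 0.848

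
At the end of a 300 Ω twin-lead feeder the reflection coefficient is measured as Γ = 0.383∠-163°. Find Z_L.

Z_L ≈ 136 − j35.8 Ω

Z_L = Z_0·(1 + Γ)/(1 − Γ) = 300·(0.634 − j0.112)/(1.37 + j0.112)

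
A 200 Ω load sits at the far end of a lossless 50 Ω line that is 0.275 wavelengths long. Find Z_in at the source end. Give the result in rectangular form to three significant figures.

βl = 2π × 0.275 = 99°
tan(βl) = tan(99°) = -6.31
Z_in = Z_0·(Z_L + jZ_0·tanβl)/(Z_0 + jZ_L·tanβl)
     = 50·(200 − j316)/(50 − j1260)

Z_in ≈ 12.8 + j7.41 Ω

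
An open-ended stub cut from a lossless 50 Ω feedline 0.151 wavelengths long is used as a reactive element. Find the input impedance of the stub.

Z_in ≈ −j35.8 Ω

βl = 2π × 0.151 = 54.4°
tan(βl) = 1.39
For an open-ended stub, Z_in = −jZ_0·cot(βl) = −jZ_0/tan(βl)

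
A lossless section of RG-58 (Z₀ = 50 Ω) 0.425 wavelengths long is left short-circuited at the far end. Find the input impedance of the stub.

Z_in ≈ −j25.5 Ω

βl = 2π × 0.425 = 153°
tan(βl) = -0.51
For a short-circuited stub, Z_in = jZ_0·tan(βl)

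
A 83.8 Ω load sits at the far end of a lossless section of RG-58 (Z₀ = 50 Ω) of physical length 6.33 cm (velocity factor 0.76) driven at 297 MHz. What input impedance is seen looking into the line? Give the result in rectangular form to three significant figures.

λ = v/f = 0.76·c / 297 MHz = 0.768 m
βl = 2π·l/λ = 2π × 0.0825 = 29.7°
tan(βl) = tan(29.7°) = 0.57
Z_in = Z_0·(Z_L + jZ_0·tanβl)/(Z_0 + jZ_L·tanβl)
     = 50·(83.8 + j28.5)/(50 + j47.8)

Z_in ≈ 58 − j27 Ω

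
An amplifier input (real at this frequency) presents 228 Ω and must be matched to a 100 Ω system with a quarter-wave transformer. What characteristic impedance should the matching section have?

Z_qwt = √(Z_0·R_L) = √(100 × 228) = √22800

Z_qwt ≈ 151 Ω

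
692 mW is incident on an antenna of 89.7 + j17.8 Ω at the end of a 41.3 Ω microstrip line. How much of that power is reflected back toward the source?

P_reflected ≈ 105 mW

|Γ| = |(48.4 + j17.8)/(131 + j17.8)| = 0.39
|Γ|² = 0.152
P_refl = |Γ|²·P_inc = 105 mW, P_del = (1 − |Γ|²)·P_inc = 587 mW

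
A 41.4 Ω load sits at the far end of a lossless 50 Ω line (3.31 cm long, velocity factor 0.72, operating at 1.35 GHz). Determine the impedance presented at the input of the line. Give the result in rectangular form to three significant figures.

λ = v/f = 0.72·c / 1.35 GHz = 0.16 m
βl = 2π·l/λ = 2π × 0.207 = 74.5°
tan(βl) = tan(74.5°) = 3.6
Z_in = Z_0·(Z_L + jZ_0·tanβl)/(Z_0 + jZ_L·tanβl)
     = 50·(41.4 + j180)/(50 + j149)

Z_in ≈ 58.5 + j5.73 Ω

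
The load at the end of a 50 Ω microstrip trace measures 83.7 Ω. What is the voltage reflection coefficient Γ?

Γ = 0.252

Γ = (Z_L − Z_0)/(Z_L + Z_0) = (83.7 − 50)/(83.7 + 50) = 33.7/133.7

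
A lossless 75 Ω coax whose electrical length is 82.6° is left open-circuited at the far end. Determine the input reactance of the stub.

tan(βl) = 7.7
For an open-circuited stub, Z_in = −jZ_0·cot(βl) = −jZ_0/tan(βl)

X_in ≈ -9.74 Ω (capacitive)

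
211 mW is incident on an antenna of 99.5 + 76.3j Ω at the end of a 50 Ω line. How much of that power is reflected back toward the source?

|Γ| = |(49.5 + j76.3)/(149.5 + j76.3)| = 0.542
|Γ|² = 0.294
P_refl = |Γ|²·P_inc = 62 mW, P_del = (1 − |Γ|²)·P_inc = 149 mW

P_reflected ≈ 62 mW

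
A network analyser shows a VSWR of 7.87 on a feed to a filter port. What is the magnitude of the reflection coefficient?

|Γ| = (S − 1)/(S + 1) = (7.87 − 1)/(7.87 + 1) = 6.87/8.87

|Γ| ≈ 0.775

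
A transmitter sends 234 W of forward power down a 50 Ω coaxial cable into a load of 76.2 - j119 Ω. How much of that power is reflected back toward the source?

P_reflected ≈ 115 W

|Γ| = |(26.2 − j119)/(126.2 − j119)| = 0.702
|Γ|² = 0.493
P_refl = |Γ|²·P_inc = 115 W, P_del = (1 − |Γ|²)·P_inc = 119 W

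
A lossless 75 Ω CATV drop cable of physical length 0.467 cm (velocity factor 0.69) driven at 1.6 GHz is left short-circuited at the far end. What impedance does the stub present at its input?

Z_in ≈ +j17.3 Ω

λ = v/f = 0.69·c / 1.6 GHz = 0.129 m
βl = 2π·l/λ = 2π × 0.0361 = 13°
tan(βl) = 0.231
For a short-circuited stub, Z_in = jZ_0·tan(βl)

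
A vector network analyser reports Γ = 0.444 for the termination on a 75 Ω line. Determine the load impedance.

Z_L ≈ 195 Ω

Z_L = Z_0·(1 + Γ)/(1 − Γ) = 75·(1.44)/(0.556)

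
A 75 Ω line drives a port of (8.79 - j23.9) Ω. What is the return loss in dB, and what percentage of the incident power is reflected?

Γ = (-66.21 − j23.9)/(83.79 − j23.9), |Γ| = 0.808
RL = −20·log₁₀(0.808) = 1.85 dB
P_refl/P_inc = |Γ|² = 0.653

RL ≈ 1.85 dB; 65.3% of incident power reflected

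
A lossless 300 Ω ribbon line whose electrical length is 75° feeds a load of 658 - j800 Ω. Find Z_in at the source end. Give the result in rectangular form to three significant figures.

Z_in ≈ 52.5 − j10.1 Ω

tan(βl) = tan(75°) = 3.73
Z_in = Z_0·(Z_L + jZ_0·tanβl)/(Z_0 + jZ_L·tanβl)
     = 300·(658 + j320)/(3290 + j2460)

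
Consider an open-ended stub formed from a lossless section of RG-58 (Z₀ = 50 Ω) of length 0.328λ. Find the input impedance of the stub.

Z_in ≈ +j26.7 Ω

βl = 2π × 0.328 = 118°
tan(βl) = -1.87
For an open-ended stub, Z_in = −jZ_0·cot(βl) = −jZ_0/tan(βl)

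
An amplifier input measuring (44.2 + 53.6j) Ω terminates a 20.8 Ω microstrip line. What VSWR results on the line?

Γ = (Z_L − Z_0)/(Z_L + Z_0) = (23.4 + j53.6)/(65 + j53.6)
|Γ| = 58.5/84.2 = 0.694
VSWR = (1 + |Γ|)/(1 − |Γ|) = 1.69/0.306

VSWR ≈ 5.54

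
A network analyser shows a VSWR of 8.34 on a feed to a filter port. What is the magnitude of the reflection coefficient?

|Γ| = (S − 1)/(S + 1) = (8.34 − 1)/(8.34 + 1) = 7.34/9.34

|Γ| ≈ 0.786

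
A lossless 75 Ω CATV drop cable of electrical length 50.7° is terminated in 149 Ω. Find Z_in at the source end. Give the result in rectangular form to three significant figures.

Z_in ≈ 53.9 − j39.2 Ω

tan(βl) = tan(50.7°) = 1.22
Z_in = Z_0·(Z_L + jZ_0·tanβl)/(Z_0 + jZ_L·tanβl)
     = 75·(149 + j91.6)/(75 + j182)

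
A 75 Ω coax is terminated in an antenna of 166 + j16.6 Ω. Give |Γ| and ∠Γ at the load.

Γ ≈ 0.383 ∠ 6.4°

Γ = (Z_L − Z_0)/(Z_L + Z_0) = (91 + j16.6)/(241 + j16.6)
|Γ| = 92.5/242 = 0.383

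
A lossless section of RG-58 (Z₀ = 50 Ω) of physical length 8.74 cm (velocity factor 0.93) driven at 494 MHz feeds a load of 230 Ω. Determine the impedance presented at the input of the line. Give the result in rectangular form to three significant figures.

λ = v/f = 0.93·c / 494 MHz = 0.565 m
βl = 2π·l/λ = 2π × 0.155 = 55.7°
tan(βl) = tan(55.7°) = 1.47
Z_in = Z_0·(Z_L + jZ_0·tanβl)/(Z_0 + jZ_L·tanβl)
     = 50·(230 + j73.3)/(50 + j337)

Z_in ≈ 15.6 − j31.8 Ω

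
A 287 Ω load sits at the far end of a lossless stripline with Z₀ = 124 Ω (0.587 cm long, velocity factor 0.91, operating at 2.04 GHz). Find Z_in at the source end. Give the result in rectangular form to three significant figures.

λ = v/f = 0.91·c / 2.04 GHz = 0.134 m
βl = 2π·l/λ = 2π × 0.0439 = 15.8°
tan(βl) = tan(15.8°) = 0.283
Z_in = Z_0·(Z_L + jZ_0·tanβl)/(Z_0 + jZ_L·tanβl)
     = 124·(287 + j35.1)/(124 + j81.2)

Z_in ≈ 217 − j107 Ω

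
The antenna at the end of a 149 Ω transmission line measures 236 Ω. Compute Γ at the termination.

Γ = 0.226

Γ = (Z_L − Z_0)/(Z_L + Z_0) = (236 − 149)/(236 + 149) = 87/385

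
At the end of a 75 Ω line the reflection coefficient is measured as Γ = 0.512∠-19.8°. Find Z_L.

Z_L ≈ 185 − j87.1 Ω

Z_L = Z_0·(1 + Γ)/(1 − Γ) = 75·(1.48 − j0.173)/(0.518 + j0.173)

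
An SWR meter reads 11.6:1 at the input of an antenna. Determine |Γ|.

|Γ| ≈ 0.841

|Γ| = (S − 1)/(S + 1) = (11.6 − 1)/(11.6 + 1) = 10.6/12.6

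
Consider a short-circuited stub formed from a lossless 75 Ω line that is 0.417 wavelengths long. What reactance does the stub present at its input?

βl = 2π × 0.417 = 150°
tan(βl) = -0.575
For a short-circuited stub, Z_in = jZ_0·tan(βl)

X_in ≈ -43.1 Ω (capacitive)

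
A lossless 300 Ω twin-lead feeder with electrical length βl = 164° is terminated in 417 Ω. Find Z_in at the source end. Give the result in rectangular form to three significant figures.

tan(βl) = tan(164°) = -0.287
Z_in = Z_0·(Z_L + jZ_0·tanβl)/(Z_0 + jZ_L·tanβl)
     = 300·(417 − j86)/(300 − j120)

Z_in ≈ 389 + j69.2 Ω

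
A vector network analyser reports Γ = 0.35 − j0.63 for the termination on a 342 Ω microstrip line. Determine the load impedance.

Z_L ≈ 201 − j526 Ω

Z_L = Z_0·(1 + Γ)/(1 − Γ) = 342·(1.35 − j0.63)/(0.65 + j0.63)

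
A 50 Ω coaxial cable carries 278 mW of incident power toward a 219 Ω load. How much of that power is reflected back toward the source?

Γ = (219 − 50)/(219 + 50) = 0.628
|Γ|² = 0.395
P_refl = |Γ|²·P_inc = 110 mW, P_del = (1 − |Γ|²)·P_inc = 168 mW

P_reflected ≈ 110 mW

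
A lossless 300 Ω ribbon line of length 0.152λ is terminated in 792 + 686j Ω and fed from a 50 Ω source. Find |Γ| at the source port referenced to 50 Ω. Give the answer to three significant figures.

βl = 2π × 0.152 = 54.7°
tan(βl) = 1.41
Z_in = Z_0·(Z_L + jZ_0·tanβl)/(Z_0 + jZ_L·tanβl) = 126 − j287 Ω
Γ_s = (Z_in − Z_s)/(Z_in + Z_s) = (75.6 − j287)/(176 − j287), |Γ_s| = 0.882

|Γ| ≈ 0.882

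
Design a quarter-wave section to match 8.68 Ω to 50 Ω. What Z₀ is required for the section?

Z_qwt = √(Z_0·R_L) = √(50 × 8.68) = √434

Z_qwt ≈ 20.8 Ω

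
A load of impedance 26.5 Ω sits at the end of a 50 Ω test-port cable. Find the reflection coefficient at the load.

Γ = (Z_L − Z_0)/(Z_L + Z_0) = (26.5 − 50)/(26.5 + 50) = -23.5/76.5

Γ = -0.307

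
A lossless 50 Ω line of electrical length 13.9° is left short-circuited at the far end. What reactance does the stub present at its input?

tan(βl) = 0.247
For a short-circuited stub, Z_in = jZ_0·tan(βl)

X_in ≈ 12.4 Ω (inductive)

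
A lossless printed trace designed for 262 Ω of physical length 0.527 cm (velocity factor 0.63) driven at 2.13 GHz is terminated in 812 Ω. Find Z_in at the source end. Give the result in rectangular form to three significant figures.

λ = v/f = 0.63·c / 2.13 GHz = 0.0887 m
βl = 2π·l/λ = 2π × 0.0594 = 21.4°
tan(βl) = tan(21.4°) = 0.392
Z_in = Z_0·(Z_L + jZ_0·tanβl)/(Z_0 + jZ_L·tanβl)
     = 262·(812 + j103)/(262 + j318)

Z_in ≈ 379 − j357 Ω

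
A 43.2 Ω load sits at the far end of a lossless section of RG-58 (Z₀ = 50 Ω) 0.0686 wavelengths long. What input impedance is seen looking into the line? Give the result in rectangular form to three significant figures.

Z_in ≈ 45.2 + j5.03 Ω

βl = 2π × 0.0686 = 24.7°
tan(βl) = tan(24.7°) = 0.46
Z_in = Z_0·(Z_L + jZ_0·tanβl)/(Z_0 + jZ_L·tanβl)
     = 50·(43.2 + j23)/(50 + j19.9)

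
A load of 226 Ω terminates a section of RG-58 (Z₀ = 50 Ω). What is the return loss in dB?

Γ = (226 − 50)/(226 + 50) = 0.638
RL = −20·log₁₀|Γ| = −20·log₁₀(0.638)

RL ≈ 3.91 dB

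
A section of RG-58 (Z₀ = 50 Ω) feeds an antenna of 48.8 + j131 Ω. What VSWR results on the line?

Γ = (Z_L − Z_0)/(Z_L + Z_0) = (-1.2 + j131)/(98.8 + j131)
|Γ| = 131/164 = 0.798
VSWR = (1 + |Γ|)/(1 − |Γ|) = 1.8/0.202

VSWR ≈ 8.92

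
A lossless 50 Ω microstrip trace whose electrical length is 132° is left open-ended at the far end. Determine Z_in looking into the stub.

Z_in ≈ +j45 Ω

tan(βl) = -1.11
For an open-ended stub, Z_in = −jZ_0·cot(βl) = −jZ_0/tan(βl)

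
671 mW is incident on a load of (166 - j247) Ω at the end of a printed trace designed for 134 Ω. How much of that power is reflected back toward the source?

P_reflected ≈ 276 mW

|Γ| = |(32 − j247)/(300 − j247)| = 0.641
|Γ|² = 0.411
P_refl = |Γ|²·P_inc = 276 mW, P_del = (1 − |Γ|²)·P_inc = 395 mW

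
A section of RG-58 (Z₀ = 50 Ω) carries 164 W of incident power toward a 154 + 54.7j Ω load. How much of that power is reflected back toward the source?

P_reflected ≈ 50.8 W

|Γ| = |(104 + j54.7)/(204 + j54.7)| = 0.556
|Γ|² = 0.31
P_refl = |Γ|²·P_inc = 50.8 W, P_del = (1 − |Γ|²)·P_inc = 113 W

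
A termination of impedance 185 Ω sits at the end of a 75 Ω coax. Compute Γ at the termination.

Γ = 0.423

Γ = (Z_L − Z_0)/(Z_L + Z_0) = (185 − 75)/(185 + 75) = 110/260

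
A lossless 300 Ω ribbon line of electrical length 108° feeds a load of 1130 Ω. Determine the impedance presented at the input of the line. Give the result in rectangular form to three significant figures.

tan(βl) = tan(108°) = -3.08
Z_in = Z_0·(Z_L + jZ_0·tanβl)/(Z_0 + jZ_L·tanβl)
     = 300·(1130 − j923)/(300 − j3480)

Z_in ≈ 87.4 + j89.9 Ω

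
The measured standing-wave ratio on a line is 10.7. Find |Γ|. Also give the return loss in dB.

|Γ| = (S − 1)/(S + 1) = (10.7 − 1)/(10.7 + 1) = 9.7/11.7
RL = −20·log₁₀|Γ| = −20·log₁₀(0.829)

|Γ| ≈ 0.829; return loss ≈ 1.63 dB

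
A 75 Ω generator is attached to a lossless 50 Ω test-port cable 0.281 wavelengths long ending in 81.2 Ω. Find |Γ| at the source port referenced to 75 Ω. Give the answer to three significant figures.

|Γ| ≈ 0.411

βl = 2π × 0.281 = 101°
tan(βl) = -5.07
Z_in = Z_0·(Z_L + jZ_0·tanβl)/(Z_0 + jZ_L·tanβl) = 31.5 + j6.03 Ω
Γ_s = (Z_in − Z_s)/(Z_in + Z_s) = (-43.5 + j6.03)/(107 + j6.03), |Γ_s| = 0.411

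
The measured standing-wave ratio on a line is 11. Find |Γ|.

|Γ| = (S − 1)/(S + 1) = (11 − 1)/(11 + 1) = 10/12

|Γ| ≈ 0.833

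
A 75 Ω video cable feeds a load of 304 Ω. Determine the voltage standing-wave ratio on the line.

VSWR ≈ 4.05

Γ = (304 − 75)/(304 + 75) = 0.604
VSWR = (1 + 0.604)/(1 − 0.604)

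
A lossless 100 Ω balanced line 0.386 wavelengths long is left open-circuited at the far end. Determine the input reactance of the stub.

X_in ≈ 115 Ω (inductive)

βl = 2π × 0.386 = 139°
tan(βl) = -0.871
For an open-circuited stub, Z_in = −jZ_0·cot(βl) = −jZ_0/tan(βl)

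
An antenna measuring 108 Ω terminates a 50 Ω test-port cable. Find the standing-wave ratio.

VSWR ≈ 2.16

Γ = (108 − 50)/(108 + 50) = 0.367
VSWR = (1 + 0.367)/(1 − 0.367)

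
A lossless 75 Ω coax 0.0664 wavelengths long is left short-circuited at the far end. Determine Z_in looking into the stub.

Z_in ≈ +j33.2 Ω

βl = 2π × 0.0664 = 23.9°
tan(βl) = 0.443
For a short-circuited stub, Z_in = jZ_0·tan(βl)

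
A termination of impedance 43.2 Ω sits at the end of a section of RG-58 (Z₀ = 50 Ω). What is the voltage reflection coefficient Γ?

Γ = -0.073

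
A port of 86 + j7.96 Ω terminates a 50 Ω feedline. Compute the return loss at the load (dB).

Γ = (36 + j7.96)/(136 + j7.96), |Γ| = 0.271
RL = −20·log₁₀|Γ| = −20·log₁₀(0.271)

RL ≈ 11.4 dB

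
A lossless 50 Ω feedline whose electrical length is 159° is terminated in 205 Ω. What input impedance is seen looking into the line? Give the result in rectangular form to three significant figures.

tan(βl) = tan(159°) = -0.384
Z_in = Z_0·(Z_L + jZ_0·tanβl)/(Z_0 + jZ_L·tanβl)
     = 50·(205 − j19.2)/(50 − j78.7)

Z_in ≈ 67.6 + j87.3 Ω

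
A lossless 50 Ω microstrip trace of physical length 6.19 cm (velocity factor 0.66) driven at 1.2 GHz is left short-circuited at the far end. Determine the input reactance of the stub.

λ = v/f = 0.66·c / 1.2 GHz = 0.165 m
βl = 2π·l/λ = 2π × 0.375 = 135°
tan(βl) = -0.998
For a short-circuited stub, Z_in = jZ_0·tan(βl)

X_in ≈ -49.9 Ω (capacitive)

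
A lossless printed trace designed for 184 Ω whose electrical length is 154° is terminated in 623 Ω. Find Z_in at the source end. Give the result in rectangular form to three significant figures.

tan(βl) = tan(154°) = -0.488
Z_in = Z_0·(Z_L + jZ_0·tanβl)/(Z_0 + jZ_L·tanβl)
     = 184·(623 − j89.7)/(184 − j304)

Z_in ≈ 207 + j252 Ω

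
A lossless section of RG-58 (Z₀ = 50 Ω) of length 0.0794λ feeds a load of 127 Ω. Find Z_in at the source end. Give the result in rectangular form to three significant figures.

Z_in ≈ 56.5 − j50.9 Ω

βl = 2π × 0.0794 = 28.6°
tan(βl) = tan(28.6°) = 0.545
Z_in = Z_0·(Z_L + jZ_0·tanβl)/(Z_0 + jZ_L·tanβl)
     = 50·(127 + j27.2)/(50 + j69.2)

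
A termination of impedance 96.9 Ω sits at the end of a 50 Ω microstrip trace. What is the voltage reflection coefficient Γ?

Γ = 0.319

Γ = (Z_L − Z_0)/(Z_L + Z_0) = (96.9 − 50)/(96.9 + 50) = 46.9/146.9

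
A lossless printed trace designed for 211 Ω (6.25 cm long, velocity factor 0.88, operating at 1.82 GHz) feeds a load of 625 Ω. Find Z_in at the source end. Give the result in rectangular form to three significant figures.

Z_in ≈ 263 + j263 Ω

λ = v/f = 0.88·c / 1.82 GHz = 0.145 m
βl = 2π·l/λ = 2π × 0.431 = 155°
tan(βl) = tan(155°) = -0.464
Z_in = Z_0·(Z_L + jZ_0·tanβl)/(Z_0 + jZ_L·tanβl)
     = 211·(625 − j97.9)/(211 − j290)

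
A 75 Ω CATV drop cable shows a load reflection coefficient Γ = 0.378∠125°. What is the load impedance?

Z_L = Z_0·(1 + Γ)/(1 − Γ) = 75·(0.783 + j0.31)/(1.22 − j0.31)

Z_L ≈ 40.8 + j29.5 Ω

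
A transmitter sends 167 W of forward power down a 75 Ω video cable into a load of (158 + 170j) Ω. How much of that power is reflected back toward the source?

P_reflected ≈ 71.8 W

|Γ| = |(83 + j170)/(233 + j170)| = 0.656
|Γ|² = 0.43
P_refl = |Γ|²·P_inc = 71.8 W, P_del = (1 − |Γ|²)·P_inc = 95.2 W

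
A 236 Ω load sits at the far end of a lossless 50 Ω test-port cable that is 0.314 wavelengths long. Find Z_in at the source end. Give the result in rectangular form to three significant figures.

βl = 2π × 0.314 = 113°
tan(βl) = tan(113°) = -2.35
Z_in = Z_0·(Z_L + jZ_0·tanβl)/(Z_0 + jZ_L·tanβl)
     = 50·(236 − j118)/(50 − j555)

Z_in ≈ 12.4 + j20.1 Ω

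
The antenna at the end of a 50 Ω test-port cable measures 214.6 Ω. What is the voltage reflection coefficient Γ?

Γ = 0.622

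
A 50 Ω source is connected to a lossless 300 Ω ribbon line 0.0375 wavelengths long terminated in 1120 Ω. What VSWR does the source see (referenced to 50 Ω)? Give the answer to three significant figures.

βl = 2π × 0.0375 = 13.5°
tan(βl) = 0.24
Z_in = Z_0·(Z_L + jZ_0·tanβl)/(Z_0 + jZ_L·tanβl) = 657 − j517 Ω
Γ_s = (Z_in − Z_s)/(Z_in + Z_s) = (607 − j517)/(707 − j517), |Γ_s| = 0.91
VSWR = (1 + |Γ_s|)/(1 − |Γ_s|)

VSWR ≈ 21.3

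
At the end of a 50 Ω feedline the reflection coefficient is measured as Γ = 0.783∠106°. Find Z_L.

Z_L ≈ 9.46 + j36.8 Ω

Z_L = Z_0·(1 + Γ)/(1 − Γ) = 50·(0.784 + j0.753)/(1.22 − j0.753)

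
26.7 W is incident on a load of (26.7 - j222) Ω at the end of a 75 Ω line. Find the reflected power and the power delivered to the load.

|Γ| = |(-48.3 − j222)/(101.7 − j222)| = 0.93
|Γ|² = 0.866
P_refl = |Γ|²·P_inc = 23.1 W, P_del = (1 − |Γ|²)·P_inc = 3.59 W

P_reflected ≈ 23.1 W; P_delivered ≈ 3.59 W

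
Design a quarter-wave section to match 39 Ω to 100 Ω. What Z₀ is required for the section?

Z_qwt ≈ 62.4 Ω

Z_qwt = √(Z_0·R_L) = √(100 × 39) = √3900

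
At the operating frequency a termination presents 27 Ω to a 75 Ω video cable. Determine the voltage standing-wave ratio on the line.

VSWR ≈ 2.78

Γ = (27 − 75)/(27 + 75) = -0.471
VSWR = (1 + 0.471)/(1 − 0.471)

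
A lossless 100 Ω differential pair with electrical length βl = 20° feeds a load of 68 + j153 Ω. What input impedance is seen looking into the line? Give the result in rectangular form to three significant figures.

Z_in ≈ 299 + j260 Ω

tan(βl) = tan(20°) = 0.364
Z_in = Z_0·(Z_L + jZ_0·tanβl)/(Z_0 + jZ_L·tanβl)
     = 100·(68 + j189)/(44.3 + j24.7)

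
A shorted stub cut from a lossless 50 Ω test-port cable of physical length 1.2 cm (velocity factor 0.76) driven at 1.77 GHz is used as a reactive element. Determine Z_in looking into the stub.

Z_in ≈ +j33.1 Ω

λ = v/f = 0.76·c / 1.77 GHz = 0.129 m
βl = 2π·l/λ = 2π × 0.0932 = 33.5°
tan(βl) = 0.663
For a shorted stub, Z_in = jZ_0·tan(βl)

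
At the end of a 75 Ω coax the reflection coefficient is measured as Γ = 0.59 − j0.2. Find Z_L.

Z_L = Z_0·(1 + Γ)/(1 − Γ) = 75·(1.59 − j0.2)/(0.41 + j0.2)

Z_L ≈ 221 − j144 Ω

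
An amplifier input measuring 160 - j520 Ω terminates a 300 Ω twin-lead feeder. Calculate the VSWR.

Γ = (Z_L − Z_0)/(Z_L + Z_0) = (-140 − j520)/(460 − j520)
|Γ| = 539/694 = 0.776
VSWR = (1 + |Γ|)/(1 − |Γ|) = 1.78/0.224

VSWR ≈ 7.92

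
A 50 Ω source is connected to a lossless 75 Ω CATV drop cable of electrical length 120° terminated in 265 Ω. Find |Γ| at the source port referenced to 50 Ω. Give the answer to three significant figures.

|Γ| ≈ 0.517

tan(βl) = -1.73
Z_in = Z_0·(Z_L + jZ_0·tanβl)/(Z_0 + jZ_L·tanβl) = 27.6 + j38.8 Ω
Γ_s = (Z_in − Z_s)/(Z_in + Z_s) = (-22.4 + j38.8)/(77.6 + j38.8), |Γ_s| = 0.517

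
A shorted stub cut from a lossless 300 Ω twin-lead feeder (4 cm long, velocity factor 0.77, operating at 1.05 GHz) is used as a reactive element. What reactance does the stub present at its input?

λ = v/f = 0.77·c / 1.05 GHz = 0.22 m
βl = 2π·l/λ = 2π × 0.182 = 65.5°
tan(βl) = 2.19
For a shorted stub, Z_in = jZ_0·tan(βl)

X_in ≈ 657 Ω (inductive)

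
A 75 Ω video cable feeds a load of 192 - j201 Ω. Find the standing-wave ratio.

Γ = (Z_L − Z_0)/(Z_L + Z_0) = (117 − j201)/(267 − j201)
|Γ| = 233/334 = 0.696
VSWR = (1 + |Γ|)/(1 − |Γ|) = 1.7/0.304

VSWR ≈ 5.58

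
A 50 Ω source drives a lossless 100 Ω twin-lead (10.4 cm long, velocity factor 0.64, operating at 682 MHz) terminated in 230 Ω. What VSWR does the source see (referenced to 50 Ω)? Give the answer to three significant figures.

λ = v/f = 0.64·c / 682 MHz = 0.282 m
βl = 2π·l/λ = 2π × 0.369 = 133°
tan(βl) = -1.07
Z_in = Z_0·(Z_L + jZ_0·tanβl)/(Z_0 + jZ_L·tanβl) = 69.8 + j64.9 Ω
Γ_s = (Z_in − Z_s)/(Z_in + Z_s) = (19.8 + j64.9)/(120 + j64.9), |Γ_s| = 0.498
VSWR = (1 + |Γ_s|)/(1 − |Γ_s|)

VSWR ≈ 2.99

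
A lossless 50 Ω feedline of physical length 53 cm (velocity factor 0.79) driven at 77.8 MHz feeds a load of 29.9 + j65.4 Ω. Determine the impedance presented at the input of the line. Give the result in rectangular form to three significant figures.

λ = v/f = 0.79·c / 77.8 MHz = 3.05 m
βl = 2π·l/λ = 2π × 0.174 = 62.6°
tan(βl) = tan(62.6°) = 1.93
Z_in = Z_0·(Z_L + jZ_0·tanβl)/(Z_0 + jZ_L·tanβl)
     = 50·(29.9 + j162)/(-76.4 + j57.8)

Z_in ≈ 38.6 − j76.9 Ω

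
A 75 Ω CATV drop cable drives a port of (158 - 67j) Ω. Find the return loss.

RL ≈ 7.13 dB

Γ = (83 − j67)/(233 − j67), |Γ| = 0.44
RL = −20·log₁₀|Γ| = −20·log₁₀(0.44)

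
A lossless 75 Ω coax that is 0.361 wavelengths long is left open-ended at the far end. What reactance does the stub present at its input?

βl = 2π × 0.361 = 130°
tan(βl) = -1.19
For an open-ended stub, Z_in = −jZ_0·cot(βl) = −jZ_0/tan(βl)

X_in ≈ 62.8 Ω (inductive)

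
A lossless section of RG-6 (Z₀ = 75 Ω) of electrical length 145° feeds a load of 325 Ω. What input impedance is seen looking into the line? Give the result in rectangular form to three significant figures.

tan(βl) = tan(145°) = -0.7
Z_in = Z_0·(Z_L + jZ_0·tanβl)/(Z_0 + jZ_L·tanβl)
     = 75·(325 − j52.5)/(75 − j228)

Z_in ≈ 47.5 + j91.5 Ω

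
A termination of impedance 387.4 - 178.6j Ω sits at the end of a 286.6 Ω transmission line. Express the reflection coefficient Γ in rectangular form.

Γ = (Z_L − Z_0)/(Z_L + Z_0) = (100.8 − j178.6)/(674 − j178.6)

Γ ≈ 0.205 − j0.211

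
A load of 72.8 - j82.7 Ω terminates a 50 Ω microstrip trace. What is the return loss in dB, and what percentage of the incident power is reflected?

Γ = (22.8 − j82.7)/(122.8 − j82.7), |Γ| = 0.579
RL = −20·log₁₀(0.579) = 4.74 dB
P_refl/P_inc = |Γ|² = 0.336

RL ≈ 4.74 dB; 33.6% of incident power reflected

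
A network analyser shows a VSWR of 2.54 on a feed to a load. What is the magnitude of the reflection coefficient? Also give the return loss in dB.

|Γ| ≈ 0.435; return loss ≈ 7.23 dB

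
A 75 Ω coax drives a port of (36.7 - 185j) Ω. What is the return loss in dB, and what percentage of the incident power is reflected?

Γ = (-38.3 − j185)/(111.7 − j185), |Γ| = 0.874
RL = −20·log₁₀(0.874) = 1.17 dB
P_refl/P_inc = |Γ|² = 0.764

RL ≈ 1.17 dB; 76.4% of incident power reflected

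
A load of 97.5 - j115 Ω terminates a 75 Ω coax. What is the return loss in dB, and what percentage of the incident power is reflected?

Γ = (22.5 − j115)/(172.5 − j115), |Γ| = 0.565
RL = −20·log₁₀(0.565) = 4.96 dB
P_refl/P_inc = |Γ|² = 0.319

RL ≈ 4.96 dB; 31.9% of incident power reflected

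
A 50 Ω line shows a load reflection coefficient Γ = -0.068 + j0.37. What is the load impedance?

Z_L ≈ 33.6 + j29 Ω

Z_L = Z_0·(1 + Γ)/(1 − Γ) = 50·(0.932 + j0.37)/(1.07 − j0.37)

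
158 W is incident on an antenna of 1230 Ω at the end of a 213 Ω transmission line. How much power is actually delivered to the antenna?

Γ = (1230 − 213)/(1230 + 213) = 0.705
|Γ|² = 0.497
P_refl = |Γ|²·P_inc = 78.5 W, P_del = (1 − |Γ|²)·P_inc = 79.5 W

P_delivered ≈ 79.5 W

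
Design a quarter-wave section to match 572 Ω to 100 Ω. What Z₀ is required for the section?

Z_qwt = √(Z_0·R_L) = √(100 × 572) = √57200

Z_qwt ≈ 239 Ω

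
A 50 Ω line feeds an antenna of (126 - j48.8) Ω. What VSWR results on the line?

VSWR ≈ 2.96

Γ = (Z_L − Z_0)/(Z_L + Z_0) = (76 − j48.8)/(176 − j48.8)
|Γ| = 90.3/183 = 0.495
VSWR = (1 + |Γ|)/(1 − |Γ|) = 1.49/0.505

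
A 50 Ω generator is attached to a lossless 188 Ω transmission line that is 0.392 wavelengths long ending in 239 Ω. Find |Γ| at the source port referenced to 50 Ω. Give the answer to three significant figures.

|Γ| ≈ 0.606

βl = 2π × 0.392 = 141°
tan(βl) = -0.806
Z_in = Z_0·(Z_L + jZ_0·tanβl)/(Z_0 + jZ_L·tanβl) = 192 + j45.5 Ω
Γ_s = (Z_in − Z_s)/(Z_in + Z_s) = (142 + j45.5)/(242 + j45.5), |Γ_s| = 0.606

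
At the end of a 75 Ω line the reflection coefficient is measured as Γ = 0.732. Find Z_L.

Z_L = Z_0·(1 + Γ)/(1 − Γ) = 75·(1.73)/(0.268)

Z_L ≈ 485 Ω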